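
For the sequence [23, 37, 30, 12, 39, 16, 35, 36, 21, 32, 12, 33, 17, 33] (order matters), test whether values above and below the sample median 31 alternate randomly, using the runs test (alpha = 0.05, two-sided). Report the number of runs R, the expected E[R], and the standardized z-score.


Step 1: Compute median = 31; label A = above, B = below.
Labels in order: BABBABAABABABA  (n_A = 7, n_B = 7)
Step 2: Count runs R = 12.
Step 3: Under H0 (random ordering), E[R] = 2*n_A*n_B/(n_A+n_B) + 1 = 2*7*7/14 + 1 = 8.0000.
        Var[R] = 2*n_A*n_B*(2*n_A*n_B - n_A - n_B) / ((n_A+n_B)^2 * (n_A+n_B-1)) = 8232/2548 = 3.2308.
        SD[R] = 1.7974.
Step 4: Continuity-corrected z = (R - 0.5 - E[R]) / SD[R] = (12 - 0.5 - 8.0000) / 1.7974 = 1.9472.
Step 5: Two-sided p-value via normal approximation = 2*(1 - Phi(|z|)) = 0.051508.
Step 6: alpha = 0.05. fail to reject H0.

R = 12, z = 1.9472, p = 0.051508, fail to reject H0.


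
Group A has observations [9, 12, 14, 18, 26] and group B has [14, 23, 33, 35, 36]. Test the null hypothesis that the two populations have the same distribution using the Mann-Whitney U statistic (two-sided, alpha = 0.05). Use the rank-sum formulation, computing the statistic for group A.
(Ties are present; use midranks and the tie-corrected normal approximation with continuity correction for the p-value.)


Step 1: Combine and sort all 10 observations; assign midranks.
sorted (value, group): (9,X), (12,X), (14,X), (14,Y), (18,X), (23,Y), (26,X), (33,Y), (35,Y), (36,Y)
ranks: 9->1, 12->2, 14->3.5, 14->3.5, 18->5, 23->6, 26->7, 33->8, 35->9, 36->10
Step 2: Rank sum for X: R1 = 1 + 2 + 3.5 + 5 + 7 = 18.5.
Step 3: U_X = R1 - n1(n1+1)/2 = 18.5 - 5*6/2 = 18.5 - 15 = 3.5.
       U_Y = n1*n2 - U_X = 25 - 3.5 = 21.5.
Step 4: Ties are present, so use the tie-corrected normal approximation (with continuity correction) for the p-value.
Step 5: p-value = 0.074913; compare to alpha = 0.05. fail to reject H0.

U_X = 3.5, p = 0.074913, fail to reject H0 at alpha = 0.05.


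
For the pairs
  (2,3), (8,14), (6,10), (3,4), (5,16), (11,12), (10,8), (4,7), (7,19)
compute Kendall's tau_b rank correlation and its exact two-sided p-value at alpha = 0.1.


Step 1: Enumerate the 36 unordered pairs (i,j) with i<j and classify each by sign(x_j-x_i) * sign(y_j-y_i).
  (1,2):dx=+6,dy=+11->C; (1,3):dx=+4,dy=+7->C; (1,4):dx=+1,dy=+1->C; (1,5):dx=+3,dy=+13->C
  (1,6):dx=+9,dy=+9->C; (1,7):dx=+8,dy=+5->C; (1,8):dx=+2,dy=+4->C; (1,9):dx=+5,dy=+16->C
  (2,3):dx=-2,dy=-4->C; (2,4):dx=-5,dy=-10->C; (2,5):dx=-3,dy=+2->D; (2,6):dx=+3,dy=-2->D
  (2,7):dx=+2,dy=-6->D; (2,8):dx=-4,dy=-7->C; (2,9):dx=-1,dy=+5->D; (3,4):dx=-3,dy=-6->C
  (3,5):dx=-1,dy=+6->D; (3,6):dx=+5,dy=+2->C; (3,7):dx=+4,dy=-2->D; (3,8):dx=-2,dy=-3->C
  (3,9):dx=+1,dy=+9->C; (4,5):dx=+2,dy=+12->C; (4,6):dx=+8,dy=+8->C; (4,7):dx=+7,dy=+4->C
  (4,8):dx=+1,dy=+3->C; (4,9):dx=+4,dy=+15->C; (5,6):dx=+6,dy=-4->D; (5,7):dx=+5,dy=-8->D
  (5,8):dx=-1,dy=-9->C; (5,9):dx=+2,dy=+3->C; (6,7):dx=-1,dy=-4->C; (6,8):dx=-7,dy=-5->C
  (6,9):dx=-4,dy=+7->D; (7,8):dx=-6,dy=-1->C; (7,9):dx=-3,dy=+11->D; (8,9):dx=+3,dy=+12->C
Step 2: C = 26, D = 10, total pairs = 36.
Step 3: tau = (C - D)/(n(n-1)/2) = (26 - 10)/36 = 0.444444.
Step 4: Exact two-sided p-value (enumerate n! = 362880 permutations of y under H0): p = 0.119439.
Step 5: alpha = 0.1. fail to reject H0.

tau_b = 0.4444 (C=26, D=10), p = 0.119439, fail to reject H0.


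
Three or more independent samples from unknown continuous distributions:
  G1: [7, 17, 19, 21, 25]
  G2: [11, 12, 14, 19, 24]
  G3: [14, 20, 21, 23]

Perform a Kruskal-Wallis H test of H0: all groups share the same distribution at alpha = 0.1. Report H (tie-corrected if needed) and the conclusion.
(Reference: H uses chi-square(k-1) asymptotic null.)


Step 1: Combine all N = 14 observations and assign midranks.
sorted (value, group, rank): (7,G1,1), (11,G2,2), (12,G2,3), (14,G2,4.5), (14,G3,4.5), (17,G1,6), (19,G1,7.5), (19,G2,7.5), (20,G3,9), (21,G1,10.5), (21,G3,10.5), (23,G3,12), (24,G2,13), (25,G1,14)
Step 2: Sum ranks within each group.
R_1 = 39 (n_1 = 5)
R_2 = 30 (n_2 = 5)
R_3 = 36 (n_3 = 4)
Step 3: H = 12/(N(N+1)) * sum(R_i^2/n_i) - 3(N+1)
     = 12/(14*15) * (39^2/5 + 30^2/5 + 36^2/4) - 3*15
     = 0.057143 * 808.2 - 45
     = 1.182857.
Step 4: Ties present; correction factor C = 1 - 18/(14^3 - 14) = 0.993407. Corrected H = 1.182857 / 0.993407 = 1.190708.
Step 5: Under H0, H ~ chi^2(2); p-value = 0.551367.
Step 6: alpha = 0.1. fail to reject H0.

H = 1.1907, df = 2, p = 0.551367, fail to reject H0.


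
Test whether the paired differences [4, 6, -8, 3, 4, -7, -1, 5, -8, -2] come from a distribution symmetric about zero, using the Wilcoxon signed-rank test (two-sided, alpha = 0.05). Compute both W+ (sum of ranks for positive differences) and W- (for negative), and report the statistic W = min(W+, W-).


Step 1: Drop any zero differences (none here) and take |d_i|.
|d| = [4, 6, 8, 3, 4, 7, 1, 5, 8, 2]
Step 2: Midrank |d_i| (ties get averaged ranks).
ranks: |4|->4.5, |6|->7, |8|->9.5, |3|->3, |4|->4.5, |7|->8, |1|->1, |5|->6, |8|->9.5, |2|->2
Step 3: Attach original signs; sum ranks with positive sign and with negative sign.
W+ = 4.5 + 7 + 3 + 4.5 + 6 = 25
W- = 9.5 + 8 + 1 + 9.5 + 2 = 30
(Check: W+ + W- = 55 should equal n(n+1)/2 = 55.)
Step 4: Test statistic W = min(W+, W-) = 25.
Step 5: Ties in |d|, so use the tie-corrected normal approximation.
        E[W] = n(n+1)/4 = 10*11/4 = 27.5.
        Tie groups: |d|=4 (t=2), |d|=8 (t=2); sum(t^3 - t) = 12.
        Var[W] = n(n+1)(2n+1)/24 - sum(t^3-t)/48 = 2310/24 - 12/48 = 96.
        z = (W - E[W]) / sqrt(Var[W]) = (25 - 27.5) / 9.7980 = -0.2552.
        Two-sided p = 2*Phi(z) = 0.798603.
Step 6: alpha = 0.05. fail to reject H0.

W+ = 25, W- = 30, W = min = 25, p = 0.798603, fail to reject H0.


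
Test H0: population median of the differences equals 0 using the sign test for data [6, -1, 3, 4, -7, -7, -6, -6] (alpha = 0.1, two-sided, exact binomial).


Step 1: Discard zero differences. Original n = 8; n_eff = number of nonzero differences = 8.
Nonzero differences (with sign): +6, -1, +3, +4, -7, -7, -6, -6
Step 2: Count signs: positive = 3, negative = 5.
Step 3: Under H0: P(positive) = 0.5, so the number of positives S ~ Bin(8, 0.5).
Step 4: Two-sided exact p-value = sum of Bin(8,0.5) probabilities at or below the observed probability = 0.726562.
Step 5: alpha = 0.1. fail to reject H0.

n_eff = 8, pos = 3, neg = 5, p = 0.726562, fail to reject H0.


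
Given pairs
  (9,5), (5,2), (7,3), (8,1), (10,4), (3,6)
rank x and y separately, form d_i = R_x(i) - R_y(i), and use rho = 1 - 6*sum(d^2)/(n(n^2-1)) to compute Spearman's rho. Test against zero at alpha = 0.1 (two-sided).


Step 1: Rank x and y separately (midranks; no ties here).
rank(x): 9->5, 5->2, 7->3, 8->4, 10->6, 3->1
rank(y): 5->5, 2->2, 3->3, 1->1, 4->4, 6->6
Step 2: d_i = R_x(i) - R_y(i); compute d_i^2.
  (5-5)^2=0, (2-2)^2=0, (3-3)^2=0, (4-1)^2=9, (6-4)^2=4, (1-6)^2=25
sum(d^2) = 38.
Step 3: rho = 1 - 6*38 / (6*(6^2 - 1)) = 1 - 228/210 = -0.085714.
Step 4: Under H0, t = rho * sqrt((n-2)/(1-rho^2)) = -0.1721 ~ t(4).
Step 5: Two-sided p-value from the t-distribution with 4 df = 0.871743.
Step 6: alpha = 0.1. fail to reject H0.

rho = -0.0857, p = 0.871743, fail to reject H0 at alpha = 0.1.


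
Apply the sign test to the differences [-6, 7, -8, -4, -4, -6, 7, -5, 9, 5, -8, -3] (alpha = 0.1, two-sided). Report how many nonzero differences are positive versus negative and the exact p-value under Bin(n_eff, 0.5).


Step 1: Discard zero differences. Original n = 12; n_eff = number of nonzero differences = 12.
Nonzero differences (with sign): -6, +7, -8, -4, -4, -6, +7, -5, +9, +5, -8, -3
Step 2: Count signs: positive = 4, negative = 8.
Step 3: Under H0: P(positive) = 0.5, so the number of positives S ~ Bin(12, 0.5).
Step 4: Two-sided exact p-value = sum of Bin(12,0.5) probabilities at or below the observed probability = 0.387695.
Step 5: alpha = 0.1. fail to reject H0.

n_eff = 12, pos = 4, neg = 8, p = 0.387695, fail to reject H0.


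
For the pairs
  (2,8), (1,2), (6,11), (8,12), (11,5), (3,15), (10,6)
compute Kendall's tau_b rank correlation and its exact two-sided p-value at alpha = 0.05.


Step 1: Enumerate the 21 unordered pairs (i,j) with i<j and classify each by sign(x_j-x_i) * sign(y_j-y_i).
  (1,2):dx=-1,dy=-6->C; (1,3):dx=+4,dy=+3->C; (1,4):dx=+6,dy=+4->C; (1,5):dx=+9,dy=-3->D
  (1,6):dx=+1,dy=+7->C; (1,7):dx=+8,dy=-2->D; (2,3):dx=+5,dy=+9->C; (2,4):dx=+7,dy=+10->C
  (2,5):dx=+10,dy=+3->C; (2,6):dx=+2,dy=+13->C; (2,7):dx=+9,dy=+4->C; (3,4):dx=+2,dy=+1->C
  (3,5):dx=+5,dy=-6->D; (3,6):dx=-3,dy=+4->D; (3,7):dx=+4,dy=-5->D; (4,5):dx=+3,dy=-7->D
  (4,6):dx=-5,dy=+3->D; (4,7):dx=+2,dy=-6->D; (5,6):dx=-8,dy=+10->D; (5,7):dx=-1,dy=+1->D
  (6,7):dx=+7,dy=-9->D
Step 2: C = 10, D = 11, total pairs = 21.
Step 3: tau = (C - D)/(n(n-1)/2) = (10 - 11)/21 = -0.047619.
Step 4: Exact two-sided p-value (enumerate n! = 5040 permutations of y under H0): p = 1.000000.
Step 5: alpha = 0.05. fail to reject H0.

tau_b = -0.0476 (C=10, D=11), p = 1.000000, fail to reject H0.


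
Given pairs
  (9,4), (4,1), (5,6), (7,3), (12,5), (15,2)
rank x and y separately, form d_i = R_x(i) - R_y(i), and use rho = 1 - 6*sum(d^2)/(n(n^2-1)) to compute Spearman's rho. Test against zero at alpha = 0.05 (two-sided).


Step 1: Rank x and y separately (midranks; no ties here).
rank(x): 9->4, 4->1, 5->2, 7->3, 12->5, 15->6
rank(y): 4->4, 1->1, 6->6, 3->3, 5->5, 2->2
Step 2: d_i = R_x(i) - R_y(i); compute d_i^2.
  (4-4)^2=0, (1-1)^2=0, (2-6)^2=16, (3-3)^2=0, (5-5)^2=0, (6-2)^2=16
sum(d^2) = 32.
Step 3: rho = 1 - 6*32 / (6*(6^2 - 1)) = 1 - 192/210 = 0.085714.
Step 4: Under H0, t = rho * sqrt((n-2)/(1-rho^2)) = 0.1721 ~ t(4).
Step 5: Two-sided p-value from the t-distribution with 4 df = 0.871743.
Step 6: alpha = 0.05. fail to reject H0.

rho = 0.0857, p = 0.871743, fail to reject H0 at alpha = 0.05.


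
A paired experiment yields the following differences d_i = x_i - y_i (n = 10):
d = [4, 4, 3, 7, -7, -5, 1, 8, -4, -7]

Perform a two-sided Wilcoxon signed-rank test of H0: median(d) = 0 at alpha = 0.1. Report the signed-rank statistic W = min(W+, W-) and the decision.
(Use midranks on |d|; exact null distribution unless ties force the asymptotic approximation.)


Step 1: Drop any zero differences (none here) and take |d_i|.
|d| = [4, 4, 3, 7, 7, 5, 1, 8, 4, 7]
Step 2: Midrank |d_i| (ties get averaged ranks).
ranks: |4|->4, |4|->4, |3|->2, |7|->8, |7|->8, |5|->6, |1|->1, |8|->10, |4|->4, |7|->8
Step 3: Attach original signs; sum ranks with positive sign and with negative sign.
W+ = 4 + 4 + 2 + 8 + 1 + 10 = 29
W- = 8 + 6 + 4 + 8 = 26
(Check: W+ + W- = 55 should equal n(n+1)/2 = 55.)
Step 4: Test statistic W = min(W+, W-) = 26.
Step 5: Ties in |d|, so use the tie-corrected normal approximation.
        E[W] = n(n+1)/4 = 10*11/4 = 27.5.
        Tie groups: |d|=4 (t=3), |d|=7 (t=3); sum(t^3 - t) = 48.
        Var[W] = n(n+1)(2n+1)/24 - sum(t^3-t)/48 = 2310/24 - 48/48 = 95.25.
        z = (W - E[W]) / sqrt(Var[W]) = (26 - 27.5) / 9.7596 = -0.1537.
        Two-sided p = 2*Phi(z) = 0.877850.
Step 6: alpha = 0.1. fail to reject H0.

W+ = 29, W- = 26, W = min = 26, p = 0.877850, fail to reject H0.


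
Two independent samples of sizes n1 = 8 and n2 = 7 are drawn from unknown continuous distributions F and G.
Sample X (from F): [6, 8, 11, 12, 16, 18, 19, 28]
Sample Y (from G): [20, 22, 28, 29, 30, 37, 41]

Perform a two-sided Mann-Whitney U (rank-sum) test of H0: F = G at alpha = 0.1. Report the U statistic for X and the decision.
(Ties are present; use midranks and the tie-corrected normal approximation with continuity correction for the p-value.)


Step 1: Combine and sort all 15 observations; assign midranks.
sorted (value, group): (6,X), (8,X), (11,X), (12,X), (16,X), (18,X), (19,X), (20,Y), (22,Y), (28,X), (28,Y), (29,Y), (30,Y), (37,Y), (41,Y)
ranks: 6->1, 8->2, 11->3, 12->4, 16->5, 18->6, 19->7, 20->8, 22->9, 28->10.5, 28->10.5, 29->12, 30->13, 37->14, 41->15
Step 2: Rank sum for X: R1 = 1 + 2 + 3 + 4 + 5 + 6 + 7 + 10.5 = 38.5.
Step 3: U_X = R1 - n1(n1+1)/2 = 38.5 - 8*9/2 = 38.5 - 36 = 2.5.
       U_Y = n1*n2 - U_X = 56 - 2.5 = 53.5.
Step 4: Ties are present, so use the tie-corrected normal approximation (with continuity correction) for the p-value.
Step 5: p-value = 0.003782; compare to alpha = 0.1. reject H0.

U_X = 2.5, p = 0.003782, reject H0 at alpha = 0.1.


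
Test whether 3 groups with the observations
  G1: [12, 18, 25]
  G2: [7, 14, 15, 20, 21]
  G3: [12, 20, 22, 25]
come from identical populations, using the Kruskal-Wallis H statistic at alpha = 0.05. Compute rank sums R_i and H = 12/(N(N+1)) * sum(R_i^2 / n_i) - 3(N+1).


Step 1: Combine all N = 12 observations and assign midranks.
sorted (value, group, rank): (7,G2,1), (12,G1,2.5), (12,G3,2.5), (14,G2,4), (15,G2,5), (18,G1,6), (20,G2,7.5), (20,G3,7.5), (21,G2,9), (22,G3,10), (25,G1,11.5), (25,G3,11.5)
Step 2: Sum ranks within each group.
R_1 = 20 (n_1 = 3)
R_2 = 26.5 (n_2 = 5)
R_3 = 31.5 (n_3 = 4)
Step 3: H = 12/(N(N+1)) * sum(R_i^2/n_i) - 3(N+1)
     = 12/(12*13) * (20^2/3 + 26.5^2/5 + 31.5^2/4) - 3*13
     = 0.076923 * 521.846 - 39
     = 1.141987.
Step 4: Ties present; correction factor C = 1 - 18/(12^3 - 12) = 0.989510. Corrected H = 1.141987 / 0.989510 = 1.154093.
Step 5: Under H0, H ~ chi^2(2); p-value = 0.561554.
Step 6: alpha = 0.05. fail to reject H0.

H = 1.1541, df = 2, p = 0.561554, fail to reject H0.


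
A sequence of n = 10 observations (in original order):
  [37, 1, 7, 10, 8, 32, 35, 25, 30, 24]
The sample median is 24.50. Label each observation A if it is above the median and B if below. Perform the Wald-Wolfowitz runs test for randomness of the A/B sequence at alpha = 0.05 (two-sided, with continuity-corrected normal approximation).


Step 1: Compute median = 24.50; label A = above, B = below.
Labels in order: ABBBBAAAAB  (n_A = 5, n_B = 5)
Step 2: Count runs R = 4.
Step 3: Under H0 (random ordering), E[R] = 2*n_A*n_B/(n_A+n_B) + 1 = 2*5*5/10 + 1 = 6.0000.
        Var[R] = 2*n_A*n_B*(2*n_A*n_B - n_A - n_B) / ((n_A+n_B)^2 * (n_A+n_B-1)) = 2000/900 = 2.2222.
        SD[R] = 1.4907.
Step 4: Continuity-corrected z = (R + 0.5 - E[R]) / SD[R] = (4 + 0.5 - 6.0000) / 1.4907 = -1.0062.
Step 5: Two-sided p-value via normal approximation = 2*(1 - Phi(|z|)) = 0.314305.
Step 6: alpha = 0.05. fail to reject H0.

R = 4, z = -1.0062, p = 0.314305, fail to reject H0.


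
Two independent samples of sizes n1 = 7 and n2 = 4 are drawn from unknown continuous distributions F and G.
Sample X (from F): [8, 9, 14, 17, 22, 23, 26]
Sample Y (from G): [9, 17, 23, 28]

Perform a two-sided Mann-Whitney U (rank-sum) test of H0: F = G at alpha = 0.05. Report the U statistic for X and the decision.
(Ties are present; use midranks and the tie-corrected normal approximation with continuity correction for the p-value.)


Step 1: Combine and sort all 11 observations; assign midranks.
sorted (value, group): (8,X), (9,X), (9,Y), (14,X), (17,X), (17,Y), (22,X), (23,X), (23,Y), (26,X), (28,Y)
ranks: 8->1, 9->2.5, 9->2.5, 14->4, 17->5.5, 17->5.5, 22->7, 23->8.5, 23->8.5, 26->10, 28->11
Step 2: Rank sum for X: R1 = 1 + 2.5 + 4 + 5.5 + 7 + 8.5 + 10 = 38.5.
Step 3: U_X = R1 - n1(n1+1)/2 = 38.5 - 7*8/2 = 38.5 - 28 = 10.5.
       U_Y = n1*n2 - U_X = 28 - 10.5 = 17.5.
Step 4: Ties are present, so use the tie-corrected normal approximation (with continuity correction) for the p-value.
Step 5: p-value = 0.568100; compare to alpha = 0.05. fail to reject H0.

U_X = 10.5, p = 0.568100, fail to reject H0 at alpha = 0.05.


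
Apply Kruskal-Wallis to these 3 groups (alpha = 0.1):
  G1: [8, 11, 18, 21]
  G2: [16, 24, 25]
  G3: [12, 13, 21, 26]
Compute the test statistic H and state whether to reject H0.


Step 1: Combine all N = 11 observations and assign midranks.
sorted (value, group, rank): (8,G1,1), (11,G1,2), (12,G3,3), (13,G3,4), (16,G2,5), (18,G1,6), (21,G1,7.5), (21,G3,7.5), (24,G2,9), (25,G2,10), (26,G3,11)
Step 2: Sum ranks within each group.
R_1 = 16.5 (n_1 = 4)
R_2 = 24 (n_2 = 3)
R_3 = 25.5 (n_3 = 4)
Step 3: H = 12/(N(N+1)) * sum(R_i^2/n_i) - 3(N+1)
     = 12/(11*12) * (16.5^2/4 + 24^2/3 + 25.5^2/4) - 3*12
     = 0.090909 * 422.625 - 36
     = 2.420455.
Step 4: Ties present; correction factor C = 1 - 6/(11^3 - 11) = 0.995455. Corrected H = 2.420455 / 0.995455 = 2.431507.
Step 5: Under H0, H ~ chi^2(2); p-value = 0.296487.
Step 6: alpha = 0.1. fail to reject H0.

H = 2.4315, df = 2, p = 0.296487, fail to reject H0.


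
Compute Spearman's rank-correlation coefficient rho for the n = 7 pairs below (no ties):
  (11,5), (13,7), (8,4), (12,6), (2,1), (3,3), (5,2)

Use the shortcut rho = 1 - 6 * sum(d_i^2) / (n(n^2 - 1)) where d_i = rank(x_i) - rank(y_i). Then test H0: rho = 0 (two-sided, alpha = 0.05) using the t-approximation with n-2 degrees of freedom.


Step 1: Rank x and y separately (midranks; no ties here).
rank(x): 11->5, 13->7, 8->4, 12->6, 2->1, 3->2, 5->3
rank(y): 5->5, 7->7, 4->4, 6->6, 1->1, 3->3, 2->2
Step 2: d_i = R_x(i) - R_y(i); compute d_i^2.
  (5-5)^2=0, (7-7)^2=0, (4-4)^2=0, (6-6)^2=0, (1-1)^2=0, (2-3)^2=1, (3-2)^2=1
sum(d^2) = 2.
Step 3: rho = 1 - 6*2 / (7*(7^2 - 1)) = 1 - 12/336 = 0.964286.
Step 4: Under H0, t = rho * sqrt((n-2)/(1-rho^2)) = 8.1408 ~ t(5).
Step 5: Two-sided p-value from the t-distribution with 5 df = 0.000454.
Step 6: alpha = 0.05. reject H0.

rho = 0.9643, p = 0.000454, reject H0 at alpha = 0.05.


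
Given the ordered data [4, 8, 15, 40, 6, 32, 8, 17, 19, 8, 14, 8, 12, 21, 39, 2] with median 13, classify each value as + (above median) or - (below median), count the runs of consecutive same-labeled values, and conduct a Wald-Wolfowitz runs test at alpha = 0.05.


Step 1: Compute median = 13; label A = above, B = below.
Labels in order: BBAABABAABABBAAB  (n_A = 8, n_B = 8)
Step 2: Count runs R = 11.
Step 3: Under H0 (random ordering), E[R] = 2*n_A*n_B/(n_A+n_B) + 1 = 2*8*8/16 + 1 = 9.0000.
        Var[R] = 2*n_A*n_B*(2*n_A*n_B - n_A - n_B) / ((n_A+n_B)^2 * (n_A+n_B-1)) = 14336/3840 = 3.7333.
        SD[R] = 1.9322.
Step 4: Continuity-corrected z = (R - 0.5 - E[R]) / SD[R] = (11 - 0.5 - 9.0000) / 1.9322 = 0.7763.
Step 5: Two-sided p-value via normal approximation = 2*(1 - Phi(|z|)) = 0.437558.
Step 6: alpha = 0.05. fail to reject H0.

R = 11, z = 0.7763, p = 0.437558, fail to reject H0.


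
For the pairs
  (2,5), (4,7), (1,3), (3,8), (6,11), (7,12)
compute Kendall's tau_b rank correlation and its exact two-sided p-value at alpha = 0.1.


Step 1: Enumerate the 15 unordered pairs (i,j) with i<j and classify each by sign(x_j-x_i) * sign(y_j-y_i).
  (1,2):dx=+2,dy=+2->C; (1,3):dx=-1,dy=-2->C; (1,4):dx=+1,dy=+3->C; (1,5):dx=+4,dy=+6->C
  (1,6):dx=+5,dy=+7->C; (2,3):dx=-3,dy=-4->C; (2,4):dx=-1,dy=+1->D; (2,5):dx=+2,dy=+4->C
  (2,6):dx=+3,dy=+5->C; (3,4):dx=+2,dy=+5->C; (3,5):dx=+5,dy=+8->C; (3,6):dx=+6,dy=+9->C
  (4,5):dx=+3,dy=+3->C; (4,6):dx=+4,dy=+4->C; (5,6):dx=+1,dy=+1->C
Step 2: C = 14, D = 1, total pairs = 15.
Step 3: tau = (C - D)/(n(n-1)/2) = (14 - 1)/15 = 0.866667.
Step 4: Exact two-sided p-value (enumerate n! = 720 permutations of y under H0): p = 0.016667.
Step 5: alpha = 0.1. reject H0.

tau_b = 0.8667 (C=14, D=1), p = 0.016667, reject H0.


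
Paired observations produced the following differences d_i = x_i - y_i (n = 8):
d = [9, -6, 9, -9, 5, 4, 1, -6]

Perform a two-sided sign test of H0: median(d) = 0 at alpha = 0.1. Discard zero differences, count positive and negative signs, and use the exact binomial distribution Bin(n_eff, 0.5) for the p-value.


Step 1: Discard zero differences. Original n = 8; n_eff = number of nonzero differences = 8.
Nonzero differences (with sign): +9, -6, +9, -9, +5, +4, +1, -6
Step 2: Count signs: positive = 5, negative = 3.
Step 3: Under H0: P(positive) = 0.5, so the number of positives S ~ Bin(8, 0.5).
Step 4: Two-sided exact p-value = sum of Bin(8,0.5) probabilities at or below the observed probability = 0.726562.
Step 5: alpha = 0.1. fail to reject H0.

n_eff = 8, pos = 5, neg = 3, p = 0.726562, fail to reject H0.


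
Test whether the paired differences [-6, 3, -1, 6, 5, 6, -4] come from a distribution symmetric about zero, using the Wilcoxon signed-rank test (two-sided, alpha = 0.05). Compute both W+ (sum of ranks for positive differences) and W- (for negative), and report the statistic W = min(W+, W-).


Step 1: Drop any zero differences (none here) and take |d_i|.
|d| = [6, 3, 1, 6, 5, 6, 4]
Step 2: Midrank |d_i| (ties get averaged ranks).
ranks: |6|->6, |3|->2, |1|->1, |6|->6, |5|->4, |6|->6, |4|->3
Step 3: Attach original signs; sum ranks with positive sign and with negative sign.
W+ = 2 + 6 + 4 + 6 = 18
W- = 6 + 1 + 3 = 10
(Check: W+ + W- = 28 should equal n(n+1)/2 = 28.)
Step 4: Test statistic W = min(W+, W-) = 10.
Step 5: Ties in |d|, so use the tie-corrected normal approximation.
        E[W] = n(n+1)/4 = 7*8/4 = 14.
        Tie groups: |d|=6 (t=3); sum(t^3 - t) = 24.
        Var[W] = n(n+1)(2n+1)/24 - sum(t^3-t)/48 = 840/24 - 24/48 = 34.5.
        z = (W - E[W]) / sqrt(Var[W]) = (10 - 14) / 5.8737 = -0.6810.
        Two-sided p = 2*Phi(z) = 0.495868.
Step 6: alpha = 0.05. fail to reject H0.

W+ = 18, W- = 10, W = min = 10, p = 0.495868, fail to reject H0.


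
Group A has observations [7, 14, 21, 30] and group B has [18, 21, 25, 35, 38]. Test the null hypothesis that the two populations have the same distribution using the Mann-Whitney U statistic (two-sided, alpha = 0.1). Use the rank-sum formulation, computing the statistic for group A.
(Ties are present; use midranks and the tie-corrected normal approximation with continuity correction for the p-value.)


Step 1: Combine and sort all 9 observations; assign midranks.
sorted (value, group): (7,X), (14,X), (18,Y), (21,X), (21,Y), (25,Y), (30,X), (35,Y), (38,Y)
ranks: 7->1, 14->2, 18->3, 21->4.5, 21->4.5, 25->6, 30->7, 35->8, 38->9
Step 2: Rank sum for X: R1 = 1 + 2 + 4.5 + 7 = 14.5.
Step 3: U_X = R1 - n1(n1+1)/2 = 14.5 - 4*5/2 = 14.5 - 10 = 4.5.
       U_Y = n1*n2 - U_X = 20 - 4.5 = 15.5.
Step 4: Ties are present, so use the tie-corrected normal approximation (with continuity correction) for the p-value.
Step 5: p-value = 0.218742; compare to alpha = 0.1. fail to reject H0.

U_X = 4.5, p = 0.218742, fail to reject H0 at alpha = 0.1.


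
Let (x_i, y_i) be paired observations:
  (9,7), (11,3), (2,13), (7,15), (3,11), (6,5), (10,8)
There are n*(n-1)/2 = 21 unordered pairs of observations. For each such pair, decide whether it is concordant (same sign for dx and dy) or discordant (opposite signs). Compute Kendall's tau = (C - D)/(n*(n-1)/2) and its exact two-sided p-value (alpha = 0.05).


Step 1: Enumerate the 21 unordered pairs (i,j) with i<j and classify each by sign(x_j-x_i) * sign(y_j-y_i).
  (1,2):dx=+2,dy=-4->D; (1,3):dx=-7,dy=+6->D; (1,4):dx=-2,dy=+8->D; (1,5):dx=-6,dy=+4->D
  (1,6):dx=-3,dy=-2->C; (1,7):dx=+1,dy=+1->C; (2,3):dx=-9,dy=+10->D; (2,4):dx=-4,dy=+12->D
  (2,5):dx=-8,dy=+8->D; (2,6):dx=-5,dy=+2->D; (2,7):dx=-1,dy=+5->D; (3,4):dx=+5,dy=+2->C
  (3,5):dx=+1,dy=-2->D; (3,6):dx=+4,dy=-8->D; (3,7):dx=+8,dy=-5->D; (4,5):dx=-4,dy=-4->C
  (4,6):dx=-1,dy=-10->C; (4,7):dx=+3,dy=-7->D; (5,6):dx=+3,dy=-6->D; (5,7):dx=+7,dy=-3->D
  (6,7):dx=+4,dy=+3->C
Step 2: C = 6, D = 15, total pairs = 21.
Step 3: tau = (C - D)/(n(n-1)/2) = (6 - 15)/21 = -0.428571.
Step 4: Exact two-sided p-value (enumerate n! = 5040 permutations of y under H0): p = 0.238889.
Step 5: alpha = 0.05. fail to reject H0.

tau_b = -0.4286 (C=6, D=15), p = 0.238889, fail to reject H0.


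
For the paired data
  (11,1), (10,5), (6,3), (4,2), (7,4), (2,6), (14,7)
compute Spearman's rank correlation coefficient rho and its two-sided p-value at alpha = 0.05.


Step 1: Rank x and y separately (midranks; no ties here).
rank(x): 11->6, 10->5, 6->3, 4->2, 7->4, 2->1, 14->7
rank(y): 1->1, 5->5, 3->3, 2->2, 4->4, 6->6, 7->7
Step 2: d_i = R_x(i) - R_y(i); compute d_i^2.
  (6-1)^2=25, (5-5)^2=0, (3-3)^2=0, (2-2)^2=0, (4-4)^2=0, (1-6)^2=25, (7-7)^2=0
sum(d^2) = 50.
Step 3: rho = 1 - 6*50 / (7*(7^2 - 1)) = 1 - 300/336 = 0.107143.
Step 4: Under H0, t = rho * sqrt((n-2)/(1-rho^2)) = 0.2410 ~ t(5).
Step 5: Two-sided p-value from the t-distribution with 5 df = 0.819151.
Step 6: alpha = 0.05. fail to reject H0.

rho = 0.1071, p = 0.819151, fail to reject H0 at alpha = 0.05.


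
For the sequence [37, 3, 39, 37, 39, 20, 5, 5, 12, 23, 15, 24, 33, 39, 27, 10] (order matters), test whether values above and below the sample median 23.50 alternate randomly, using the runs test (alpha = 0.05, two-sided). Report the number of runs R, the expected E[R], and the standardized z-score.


Step 1: Compute median = 23.50; label A = above, B = below.
Labels in order: ABAAABBBBBBAAAAB  (n_A = 8, n_B = 8)
Step 2: Count runs R = 6.
Step 3: Under H0 (random ordering), E[R] = 2*n_A*n_B/(n_A+n_B) + 1 = 2*8*8/16 + 1 = 9.0000.
        Var[R] = 2*n_A*n_B*(2*n_A*n_B - n_A - n_B) / ((n_A+n_B)^2 * (n_A+n_B-1)) = 14336/3840 = 3.7333.
        SD[R] = 1.9322.
Step 4: Continuity-corrected z = (R + 0.5 - E[R]) / SD[R] = (6 + 0.5 - 9.0000) / 1.9322 = -1.2939.
Step 5: Two-sided p-value via normal approximation = 2*(1 - Phi(|z|)) = 0.195709.
Step 6: alpha = 0.05. fail to reject H0.

R = 6, z = -1.2939, p = 0.195709, fail to reject H0.


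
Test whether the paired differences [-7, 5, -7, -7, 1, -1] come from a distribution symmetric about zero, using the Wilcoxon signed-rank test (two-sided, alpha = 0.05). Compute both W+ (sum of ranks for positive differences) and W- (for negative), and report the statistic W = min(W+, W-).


Step 1: Drop any zero differences (none here) and take |d_i|.
|d| = [7, 5, 7, 7, 1, 1]
Step 2: Midrank |d_i| (ties get averaged ranks).
ranks: |7|->5, |5|->3, |7|->5, |7|->5, |1|->1.5, |1|->1.5
Step 3: Attach original signs; sum ranks with positive sign and with negative sign.
W+ = 3 + 1.5 = 4.5
W- = 5 + 5 + 5 + 1.5 = 16.5
(Check: W+ + W- = 21 should equal n(n+1)/2 = 21.)
Step 4: Test statistic W = min(W+, W-) = 4.5.
Step 5: Ties in |d|, so use the tie-corrected normal approximation.
        E[W] = n(n+1)/4 = 6*7/4 = 10.5.
        Tie groups: |d|=1 (t=2), |d|=7 (t=3); sum(t^3 - t) = 30.
        Var[W] = n(n+1)(2n+1)/24 - sum(t^3-t)/48 = 546/24 - 30/48 = 22.125.
        z = (W - E[W]) / sqrt(Var[W]) = (4.5 - 10.5) / 4.7037 = -1.2756.
        Two-sided p = 2*Phi(z) = 0.202102.
Step 6: alpha = 0.05. fail to reject H0.

W+ = 4.5, W- = 16.5, W = min = 4.5, p = 0.202102, fail to reject H0.


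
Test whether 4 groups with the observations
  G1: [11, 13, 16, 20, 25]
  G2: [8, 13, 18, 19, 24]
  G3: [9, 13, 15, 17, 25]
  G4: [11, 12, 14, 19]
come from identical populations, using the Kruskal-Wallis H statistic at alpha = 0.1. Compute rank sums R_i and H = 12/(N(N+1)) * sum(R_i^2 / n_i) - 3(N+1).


Step 1: Combine all N = 19 observations and assign midranks.
sorted (value, group, rank): (8,G2,1), (9,G3,2), (11,G1,3.5), (11,G4,3.5), (12,G4,5), (13,G1,7), (13,G2,7), (13,G3,7), (14,G4,9), (15,G3,10), (16,G1,11), (17,G3,12), (18,G2,13), (19,G2,14.5), (19,G4,14.5), (20,G1,16), (24,G2,17), (25,G1,18.5), (25,G3,18.5)
Step 2: Sum ranks within each group.
R_1 = 56 (n_1 = 5)
R_2 = 52.5 (n_2 = 5)
R_3 = 49.5 (n_3 = 5)
R_4 = 32 (n_4 = 4)
Step 3: H = 12/(N(N+1)) * sum(R_i^2/n_i) - 3(N+1)
     = 12/(19*20) * (56^2/5 + 52.5^2/5 + 49.5^2/5 + 32^2/4) - 3*20
     = 0.031579 * 1924.5 - 60
     = 0.773684.
Step 4: Ties present; correction factor C = 1 - 42/(19^3 - 19) = 0.993860. Corrected H = 0.773684 / 0.993860 = 0.778464.
Step 5: Under H0, H ~ chi^2(3); p-value = 0.854611.
Step 6: alpha = 0.1. fail to reject H0.

H = 0.7785, df = 3, p = 0.854611, fail to reject H0.


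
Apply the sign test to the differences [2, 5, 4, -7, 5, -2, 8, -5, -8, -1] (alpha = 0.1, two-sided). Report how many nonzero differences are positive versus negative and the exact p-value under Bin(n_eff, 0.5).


Step 1: Discard zero differences. Original n = 10; n_eff = number of nonzero differences = 10.
Nonzero differences (with sign): +2, +5, +4, -7, +5, -2, +8, -5, -8, -1
Step 2: Count signs: positive = 5, negative = 5.
Step 3: Under H0: P(positive) = 0.5, so the number of positives S ~ Bin(10, 0.5).
Step 4: Two-sided exact p-value = sum of Bin(10,0.5) probabilities at or below the observed probability = 1.000000.
Step 5: alpha = 0.1. fail to reject H0.

n_eff = 10, pos = 5, neg = 5, p = 1.000000, fail to reject H0.


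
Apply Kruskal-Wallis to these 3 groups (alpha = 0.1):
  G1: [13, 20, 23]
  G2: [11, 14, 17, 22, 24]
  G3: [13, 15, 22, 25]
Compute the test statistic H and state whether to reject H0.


Step 1: Combine all N = 12 observations and assign midranks.
sorted (value, group, rank): (11,G2,1), (13,G1,2.5), (13,G3,2.5), (14,G2,4), (15,G3,5), (17,G2,6), (20,G1,7), (22,G2,8.5), (22,G3,8.5), (23,G1,10), (24,G2,11), (25,G3,12)
Step 2: Sum ranks within each group.
R_1 = 19.5 (n_1 = 3)
R_2 = 30.5 (n_2 = 5)
R_3 = 28 (n_3 = 4)
Step 3: H = 12/(N(N+1)) * sum(R_i^2/n_i) - 3(N+1)
     = 12/(12*13) * (19.5^2/3 + 30.5^2/5 + 28^2/4) - 3*13
     = 0.076923 * 508.8 - 39
     = 0.138462.
Step 4: Ties present; correction factor C = 1 - 12/(12^3 - 12) = 0.993007. Corrected H = 0.138462 / 0.993007 = 0.139437.
Step 5: Under H0, H ~ chi^2(2); p-value = 0.932657.
Step 6: alpha = 0.1. fail to reject H0.

H = 0.1394, df = 2, p = 0.932657, fail to reject H0.


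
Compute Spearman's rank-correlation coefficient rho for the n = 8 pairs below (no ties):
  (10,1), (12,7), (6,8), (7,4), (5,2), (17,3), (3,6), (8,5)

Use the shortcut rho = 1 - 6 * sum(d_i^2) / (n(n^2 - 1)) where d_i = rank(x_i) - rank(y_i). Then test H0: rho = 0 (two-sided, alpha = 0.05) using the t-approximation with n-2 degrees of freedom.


Step 1: Rank x and y separately (midranks; no ties here).
rank(x): 10->6, 12->7, 6->3, 7->4, 5->2, 17->8, 3->1, 8->5
rank(y): 1->1, 7->7, 8->8, 4->4, 2->2, 3->3, 6->6, 5->5
Step 2: d_i = R_x(i) - R_y(i); compute d_i^2.
  (6-1)^2=25, (7-7)^2=0, (3-8)^2=25, (4-4)^2=0, (2-2)^2=0, (8-3)^2=25, (1-6)^2=25, (5-5)^2=0
sum(d^2) = 100.
Step 3: rho = 1 - 6*100 / (8*(8^2 - 1)) = 1 - 600/504 = -0.190476.
Step 4: Under H0, t = rho * sqrt((n-2)/(1-rho^2)) = -0.4753 ~ t(6).
Step 5: Two-sided p-value from the t-distribution with 6 df = 0.651401.
Step 6: alpha = 0.05. fail to reject H0.

rho = -0.1905, p = 0.651401, fail to reject H0 at alpha = 0.05.


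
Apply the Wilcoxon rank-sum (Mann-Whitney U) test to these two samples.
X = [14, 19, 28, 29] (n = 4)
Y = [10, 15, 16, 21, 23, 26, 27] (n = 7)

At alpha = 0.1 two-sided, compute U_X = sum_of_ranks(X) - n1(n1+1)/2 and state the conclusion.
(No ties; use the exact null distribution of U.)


Step 1: Combine and sort all 11 observations; assign midranks.
sorted (value, group): (10,Y), (14,X), (15,Y), (16,Y), (19,X), (21,Y), (23,Y), (26,Y), (27,Y), (28,X), (29,X)
ranks: 10->1, 14->2, 15->3, 16->4, 19->5, 21->6, 23->7, 26->8, 27->9, 28->10, 29->11
Step 2: Rank sum for X: R1 = 2 + 5 + 10 + 11 = 28.
Step 3: U_X = R1 - n1(n1+1)/2 = 28 - 4*5/2 = 28 - 10 = 18.
       U_Y = n1*n2 - U_X = 28 - 18 = 10.
Step 4: No ties, so the exact null distribution of U (based on enumerating the C(11,4) = 330 equally likely rank assignments) gives the two-sided p-value.
Step 5: p-value = 0.527273; compare to alpha = 0.1. fail to reject H0.

U_X = 18, p = 0.527273, fail to reject H0 at alpha = 0.1.


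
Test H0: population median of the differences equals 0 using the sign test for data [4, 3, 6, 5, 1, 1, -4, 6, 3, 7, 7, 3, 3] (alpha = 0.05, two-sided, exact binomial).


Step 1: Discard zero differences. Original n = 13; n_eff = number of nonzero differences = 13.
Nonzero differences (with sign): +4, +3, +6, +5, +1, +1, -4, +6, +3, +7, +7, +3, +3
Step 2: Count signs: positive = 12, negative = 1.
Step 3: Under H0: P(positive) = 0.5, so the number of positives S ~ Bin(13, 0.5).
Step 4: Two-sided exact p-value = sum of Bin(13,0.5) probabilities at or below the observed probability = 0.003418.
Step 5: alpha = 0.05. reject H0.

n_eff = 13, pos = 12, neg = 1, p = 0.003418, reject H0.


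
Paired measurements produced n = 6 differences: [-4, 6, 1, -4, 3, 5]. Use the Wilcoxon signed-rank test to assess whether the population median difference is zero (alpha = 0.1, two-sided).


Step 1: Drop any zero differences (none here) and take |d_i|.
|d| = [4, 6, 1, 4, 3, 5]
Step 2: Midrank |d_i| (ties get averaged ranks).
ranks: |4|->3.5, |6|->6, |1|->1, |4|->3.5, |3|->2, |5|->5
Step 3: Attach original signs; sum ranks with positive sign and with negative sign.
W+ = 6 + 1 + 2 + 5 = 14
W- = 3.5 + 3.5 = 7
(Check: W+ + W- = 21 should equal n(n+1)/2 = 21.)
Step 4: Test statistic W = min(W+, W-) = 7.
Step 5: Ties in |d|, so use the tie-corrected normal approximation.
        E[W] = n(n+1)/4 = 6*7/4 = 10.5.
        Tie groups: |d|=4 (t=2); sum(t^3 - t) = 6.
        Var[W] = n(n+1)(2n+1)/24 - sum(t^3-t)/48 = 546/24 - 6/48 = 22.625.
        z = (W - E[W]) / sqrt(Var[W]) = (7 - 10.5) / 4.7566 = -0.7358.
        Two-sided p = 2*Phi(z) = 0.461838.
Step 6: alpha = 0.1. fail to reject H0.

W+ = 14, W- = 7, W = min = 7, p = 0.461838, fail to reject H0.


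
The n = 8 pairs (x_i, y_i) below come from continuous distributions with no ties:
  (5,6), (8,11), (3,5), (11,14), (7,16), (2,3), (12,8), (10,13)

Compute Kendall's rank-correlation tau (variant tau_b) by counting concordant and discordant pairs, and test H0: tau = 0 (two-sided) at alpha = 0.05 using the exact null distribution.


Step 1: Enumerate the 28 unordered pairs (i,j) with i<j and classify each by sign(x_j-x_i) * sign(y_j-y_i).
  (1,2):dx=+3,dy=+5->C; (1,3):dx=-2,dy=-1->C; (1,4):dx=+6,dy=+8->C; (1,5):dx=+2,dy=+10->C
  (1,6):dx=-3,dy=-3->C; (1,7):dx=+7,dy=+2->C; (1,8):dx=+5,dy=+7->C; (2,3):dx=-5,dy=-6->C
  (2,4):dx=+3,dy=+3->C; (2,5):dx=-1,dy=+5->D; (2,6):dx=-6,dy=-8->C; (2,7):dx=+4,dy=-3->D
  (2,8):dx=+2,dy=+2->C; (3,4):dx=+8,dy=+9->C; (3,5):dx=+4,dy=+11->C; (3,6):dx=-1,dy=-2->C
  (3,7):dx=+9,dy=+3->C; (3,8):dx=+7,dy=+8->C; (4,5):dx=-4,dy=+2->D; (4,6):dx=-9,dy=-11->C
  (4,7):dx=+1,dy=-6->D; (4,8):dx=-1,dy=-1->C; (5,6):dx=-5,dy=-13->C; (5,7):dx=+5,dy=-8->D
  (5,8):dx=+3,dy=-3->D; (6,7):dx=+10,dy=+5->C; (6,8):dx=+8,dy=+10->C; (7,8):dx=-2,dy=+5->D
Step 2: C = 21, D = 7, total pairs = 28.
Step 3: tau = (C - D)/(n(n-1)/2) = (21 - 7)/28 = 0.500000.
Step 4: Exact two-sided p-value (enumerate n! = 40320 permutations of y under H0): p = 0.108681.
Step 5: alpha = 0.05. fail to reject H0.

tau_b = 0.5000 (C=21, D=7), p = 0.108681, fail to reject H0.


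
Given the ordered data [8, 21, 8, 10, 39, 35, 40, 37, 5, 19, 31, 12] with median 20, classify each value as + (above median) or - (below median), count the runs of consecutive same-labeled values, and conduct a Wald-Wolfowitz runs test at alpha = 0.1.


Step 1: Compute median = 20; label A = above, B = below.
Labels in order: BABBAAAABBAB  (n_A = 6, n_B = 6)
Step 2: Count runs R = 7.
Step 3: Under H0 (random ordering), E[R] = 2*n_A*n_B/(n_A+n_B) + 1 = 2*6*6/12 + 1 = 7.0000.
        Var[R] = 2*n_A*n_B*(2*n_A*n_B - n_A - n_B) / ((n_A+n_B)^2 * (n_A+n_B-1)) = 4320/1584 = 2.7273.
        SD[R] = 1.6514.
Step 4: R = E[R], so z = 0 with no continuity correction.
Step 5: Two-sided p-value via normal approximation = 2*(1 - Phi(|z|)) = 1.000000.
Step 6: alpha = 0.1. fail to reject H0.

R = 7, z = 0.0000, p = 1.000000, fail to reject H0.


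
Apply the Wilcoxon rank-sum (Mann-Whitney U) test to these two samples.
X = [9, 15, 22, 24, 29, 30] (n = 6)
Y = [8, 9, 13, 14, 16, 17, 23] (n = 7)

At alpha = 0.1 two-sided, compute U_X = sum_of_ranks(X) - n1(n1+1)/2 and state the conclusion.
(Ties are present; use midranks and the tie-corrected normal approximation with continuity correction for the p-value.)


Step 1: Combine and sort all 13 observations; assign midranks.
sorted (value, group): (8,Y), (9,X), (9,Y), (13,Y), (14,Y), (15,X), (16,Y), (17,Y), (22,X), (23,Y), (24,X), (29,X), (30,X)
ranks: 8->1, 9->2.5, 9->2.5, 13->4, 14->5, 15->6, 16->7, 17->8, 22->9, 23->10, 24->11, 29->12, 30->13
Step 2: Rank sum for X: R1 = 2.5 + 6 + 9 + 11 + 12 + 13 = 53.5.
Step 3: U_X = R1 - n1(n1+1)/2 = 53.5 - 6*7/2 = 53.5 - 21 = 32.5.
       U_Y = n1*n2 - U_X = 42 - 32.5 = 9.5.
Step 4: Ties are present, so use the tie-corrected normal approximation (with continuity correction) for the p-value.
Step 5: p-value = 0.115582; compare to alpha = 0.1. fail to reject H0.

U_X = 32.5, p = 0.115582, fail to reject H0 at alpha = 0.1.


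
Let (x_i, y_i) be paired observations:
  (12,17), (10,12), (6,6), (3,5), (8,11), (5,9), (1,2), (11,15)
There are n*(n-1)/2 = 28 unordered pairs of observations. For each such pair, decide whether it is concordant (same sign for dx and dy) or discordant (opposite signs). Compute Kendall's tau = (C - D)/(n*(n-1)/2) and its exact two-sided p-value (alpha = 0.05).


Step 1: Enumerate the 28 unordered pairs (i,j) with i<j and classify each by sign(x_j-x_i) * sign(y_j-y_i).
  (1,2):dx=-2,dy=-5->C; (1,3):dx=-6,dy=-11->C; (1,4):dx=-9,dy=-12->C; (1,5):dx=-4,dy=-6->C
  (1,6):dx=-7,dy=-8->C; (1,7):dx=-11,dy=-15->C; (1,8):dx=-1,dy=-2->C; (2,3):dx=-4,dy=-6->C
  (2,4):dx=-7,dy=-7->C; (2,5):dx=-2,dy=-1->C; (2,6):dx=-5,dy=-3->C; (2,7):dx=-9,dy=-10->C
  (2,8):dx=+1,dy=+3->C; (3,4):dx=-3,dy=-1->C; (3,5):dx=+2,dy=+5->C; (3,6):dx=-1,dy=+3->D
  (3,7):dx=-5,dy=-4->C; (3,8):dx=+5,dy=+9->C; (4,5):dx=+5,dy=+6->C; (4,6):dx=+2,dy=+4->C
  (4,7):dx=-2,dy=-3->C; (4,8):dx=+8,dy=+10->C; (5,6):dx=-3,dy=-2->C; (5,7):dx=-7,dy=-9->C
  (5,8):dx=+3,dy=+4->C; (6,7):dx=-4,dy=-7->C; (6,8):dx=+6,dy=+6->C; (7,8):dx=+10,dy=+13->C
Step 2: C = 27, D = 1, total pairs = 28.
Step 3: tau = (C - D)/(n(n-1)/2) = (27 - 1)/28 = 0.928571.
Step 4: Exact two-sided p-value (enumerate n! = 40320 permutations of y under H0): p = 0.000397.
Step 5: alpha = 0.05. reject H0.

tau_b = 0.9286 (C=27, D=1), p = 0.000397, reject H0.


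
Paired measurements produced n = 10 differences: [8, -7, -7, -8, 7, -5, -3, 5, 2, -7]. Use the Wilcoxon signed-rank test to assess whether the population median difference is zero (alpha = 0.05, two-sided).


Step 1: Drop any zero differences (none here) and take |d_i|.
|d| = [8, 7, 7, 8, 7, 5, 3, 5, 2, 7]
Step 2: Midrank |d_i| (ties get averaged ranks).
ranks: |8|->9.5, |7|->6.5, |7|->6.5, |8|->9.5, |7|->6.5, |5|->3.5, |3|->2, |5|->3.5, |2|->1, |7|->6.5
Step 3: Attach original signs; sum ranks with positive sign and with negative sign.
W+ = 9.5 + 6.5 + 3.5 + 1 = 20.5
W- = 6.5 + 6.5 + 9.5 + 3.5 + 2 + 6.5 = 34.5
(Check: W+ + W- = 55 should equal n(n+1)/2 = 55.)
Step 4: Test statistic W = min(W+, W-) = 20.5.
Step 5: Ties in |d|, so use the tie-corrected normal approximation.
        E[W] = n(n+1)/4 = 10*11/4 = 27.5.
        Tie groups: |d|=5 (t=2), |d|=7 (t=4), |d|=8 (t=2); sum(t^3 - t) = 72.
        Var[W] = n(n+1)(2n+1)/24 - sum(t^3-t)/48 = 2310/24 - 72/48 = 94.75.
        z = (W - E[W]) / sqrt(Var[W]) = (20.5 - 27.5) / 9.7340 = -0.7191.
        Two-sided p = 2*Phi(z) = 0.472060.
Step 6: alpha = 0.05. fail to reject H0.

W+ = 20.5, W- = 34.5, W = min = 20.5, p = 0.472060, fail to reject H0.


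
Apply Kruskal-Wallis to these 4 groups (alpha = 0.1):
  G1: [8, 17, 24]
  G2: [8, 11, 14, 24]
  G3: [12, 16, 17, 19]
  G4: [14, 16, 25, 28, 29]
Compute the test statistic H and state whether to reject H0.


Step 1: Combine all N = 16 observations and assign midranks.
sorted (value, group, rank): (8,G1,1.5), (8,G2,1.5), (11,G2,3), (12,G3,4), (14,G2,5.5), (14,G4,5.5), (16,G3,7.5), (16,G4,7.5), (17,G1,9.5), (17,G3,9.5), (19,G3,11), (24,G1,12.5), (24,G2,12.5), (25,G4,14), (28,G4,15), (29,G4,16)
Step 2: Sum ranks within each group.
R_1 = 23.5 (n_1 = 3)
R_2 = 22.5 (n_2 = 4)
R_3 = 32 (n_3 = 4)
R_4 = 58 (n_4 = 5)
Step 3: H = 12/(N(N+1)) * sum(R_i^2/n_i) - 3(N+1)
     = 12/(16*17) * (23.5^2/3 + 22.5^2/4 + 32^2/4 + 58^2/5) - 3*17
     = 0.044118 * 1239.45 - 51
     = 3.681434.
Step 4: Ties present; correction factor C = 1 - 30/(16^3 - 16) = 0.992647. Corrected H = 3.681434 / 0.992647 = 3.708704.
Step 5: Under H0, H ~ chi^2(3); p-value = 0.294686.
Step 6: alpha = 0.1. fail to reject H0.

H = 3.7087, df = 3, p = 0.294686, fail to reject H0.


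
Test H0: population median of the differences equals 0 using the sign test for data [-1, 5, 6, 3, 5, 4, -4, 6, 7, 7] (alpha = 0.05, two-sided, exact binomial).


Step 1: Discard zero differences. Original n = 10; n_eff = number of nonzero differences = 10.
Nonzero differences (with sign): -1, +5, +6, +3, +5, +4, -4, +6, +7, +7
Step 2: Count signs: positive = 8, negative = 2.
Step 3: Under H0: P(positive) = 0.5, so the number of positives S ~ Bin(10, 0.5).
Step 4: Two-sided exact p-value = sum of Bin(10,0.5) probabilities at or below the observed probability = 0.109375.
Step 5: alpha = 0.05. fail to reject H0.

n_eff = 10, pos = 8, neg = 2, p = 0.109375, fail to reject H0.
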